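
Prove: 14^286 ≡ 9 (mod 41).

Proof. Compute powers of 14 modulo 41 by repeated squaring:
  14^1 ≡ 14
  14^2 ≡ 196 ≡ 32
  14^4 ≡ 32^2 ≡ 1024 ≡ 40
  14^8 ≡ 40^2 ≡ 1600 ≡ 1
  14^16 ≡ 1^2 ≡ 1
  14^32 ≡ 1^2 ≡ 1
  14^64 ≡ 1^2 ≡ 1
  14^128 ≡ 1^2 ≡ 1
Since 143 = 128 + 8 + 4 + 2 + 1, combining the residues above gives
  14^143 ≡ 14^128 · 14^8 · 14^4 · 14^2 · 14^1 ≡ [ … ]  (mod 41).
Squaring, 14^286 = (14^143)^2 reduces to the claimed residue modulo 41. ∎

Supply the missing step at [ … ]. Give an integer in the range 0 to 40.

14^128 · 14^8 · 14^4 · 14^2 · 14^1 ≡ 1 · 1 · 40 · 32 · 14 = 17920.
17920 mod 41 = 3, so 14^143 ≡ 3 (mod 41).

3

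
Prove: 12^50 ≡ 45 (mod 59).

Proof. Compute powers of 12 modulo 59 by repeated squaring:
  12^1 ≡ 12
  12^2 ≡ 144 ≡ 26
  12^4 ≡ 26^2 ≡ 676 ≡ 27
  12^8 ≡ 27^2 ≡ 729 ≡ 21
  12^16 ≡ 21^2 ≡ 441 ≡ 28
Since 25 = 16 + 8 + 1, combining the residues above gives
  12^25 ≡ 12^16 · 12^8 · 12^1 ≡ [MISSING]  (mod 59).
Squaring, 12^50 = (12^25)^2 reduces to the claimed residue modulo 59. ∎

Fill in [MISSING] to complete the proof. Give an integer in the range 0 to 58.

35

Multiply the listed residues: 28 · 21 · 12 = 588 → 7056.
Reducing modulo 59: 7056 = 119·59 + 35, so 12^25 ≡ 35.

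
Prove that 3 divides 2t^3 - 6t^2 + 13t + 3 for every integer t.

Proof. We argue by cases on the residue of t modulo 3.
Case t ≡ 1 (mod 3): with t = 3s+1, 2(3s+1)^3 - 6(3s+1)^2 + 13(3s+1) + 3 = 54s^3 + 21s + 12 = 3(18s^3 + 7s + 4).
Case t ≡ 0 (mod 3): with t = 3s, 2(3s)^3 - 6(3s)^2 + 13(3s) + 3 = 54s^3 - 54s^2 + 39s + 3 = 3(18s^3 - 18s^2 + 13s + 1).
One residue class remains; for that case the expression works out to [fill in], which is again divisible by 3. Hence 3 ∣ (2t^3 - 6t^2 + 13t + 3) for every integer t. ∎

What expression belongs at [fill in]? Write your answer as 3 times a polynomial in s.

The residues treated are {1, 0}, so the missing case is t ≡ 2 (mod 3); write t = 3s+2.
Then 2(3s+2)^3 - 6(3s+2)^2 + 13(3s+2) + 3 = 54s^3 + 54s^2 + 39s + 21 = 3(18s^3 + 18s^2 + 13s + 7).

3(18s^3 + 18s^2 + 13s + 7)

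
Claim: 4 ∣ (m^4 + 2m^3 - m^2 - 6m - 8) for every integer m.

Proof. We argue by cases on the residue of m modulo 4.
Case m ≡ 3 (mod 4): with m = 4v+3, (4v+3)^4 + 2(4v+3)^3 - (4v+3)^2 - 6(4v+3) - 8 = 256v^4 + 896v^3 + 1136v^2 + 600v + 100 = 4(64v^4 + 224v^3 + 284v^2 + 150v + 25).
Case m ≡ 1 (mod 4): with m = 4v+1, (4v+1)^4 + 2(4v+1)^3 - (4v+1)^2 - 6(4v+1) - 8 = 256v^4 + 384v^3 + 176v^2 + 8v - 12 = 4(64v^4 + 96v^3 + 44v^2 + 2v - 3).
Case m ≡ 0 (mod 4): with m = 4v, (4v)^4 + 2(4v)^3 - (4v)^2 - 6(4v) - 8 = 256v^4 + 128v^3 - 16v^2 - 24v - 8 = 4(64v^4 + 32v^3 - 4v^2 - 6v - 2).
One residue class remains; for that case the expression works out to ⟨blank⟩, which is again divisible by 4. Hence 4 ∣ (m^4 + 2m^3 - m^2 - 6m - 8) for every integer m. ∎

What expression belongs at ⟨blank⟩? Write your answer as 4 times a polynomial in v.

Only m ≡ 2 (mod 4) is unaccounted for. Put m = 4v+2:
(4v+2)^4 + 2(4v+2)^3 - (4v+2)^2 - 6(4v+2) - 8 expands to 256v^4 + 640v^3 + 560v^2 + 184v + 8,
and factoring out 4 leaves 4(64v^4 + 160v^3 + 140v^2 + 46v + 2).

4(64v^4 + 160v^3 + 140v^2 + 46v + 2)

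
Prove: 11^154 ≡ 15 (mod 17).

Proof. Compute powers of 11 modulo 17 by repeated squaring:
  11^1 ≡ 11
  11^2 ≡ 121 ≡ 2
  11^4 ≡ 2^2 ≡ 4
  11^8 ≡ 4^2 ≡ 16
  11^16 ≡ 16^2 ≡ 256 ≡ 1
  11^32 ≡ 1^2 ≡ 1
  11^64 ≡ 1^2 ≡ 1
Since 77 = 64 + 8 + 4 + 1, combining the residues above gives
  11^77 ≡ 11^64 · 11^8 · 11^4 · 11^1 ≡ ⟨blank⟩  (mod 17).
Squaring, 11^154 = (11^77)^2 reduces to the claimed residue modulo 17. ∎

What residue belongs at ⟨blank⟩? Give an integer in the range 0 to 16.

7

11^64 · 11^8 · 11^4 · 11^1 ≡ 1 · 16 · 4 · 11 = 704.
704 mod 17 = 7, so 11^77 ≡ 7 (mod 17).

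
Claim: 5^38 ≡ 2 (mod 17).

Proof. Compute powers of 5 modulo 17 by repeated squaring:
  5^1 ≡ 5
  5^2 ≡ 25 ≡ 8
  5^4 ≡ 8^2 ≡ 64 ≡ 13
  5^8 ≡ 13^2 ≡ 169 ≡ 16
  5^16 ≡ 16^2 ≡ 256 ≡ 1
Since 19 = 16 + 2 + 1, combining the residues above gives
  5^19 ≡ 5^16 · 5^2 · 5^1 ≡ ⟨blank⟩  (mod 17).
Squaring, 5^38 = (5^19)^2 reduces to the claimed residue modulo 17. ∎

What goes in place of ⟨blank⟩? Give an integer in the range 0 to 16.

6

5^16 · 5^2 · 5^1 ≡ 1 · 8 · 5 = 40.
40 mod 17 = 6, so 5^19 ≡ 6 (mod 17).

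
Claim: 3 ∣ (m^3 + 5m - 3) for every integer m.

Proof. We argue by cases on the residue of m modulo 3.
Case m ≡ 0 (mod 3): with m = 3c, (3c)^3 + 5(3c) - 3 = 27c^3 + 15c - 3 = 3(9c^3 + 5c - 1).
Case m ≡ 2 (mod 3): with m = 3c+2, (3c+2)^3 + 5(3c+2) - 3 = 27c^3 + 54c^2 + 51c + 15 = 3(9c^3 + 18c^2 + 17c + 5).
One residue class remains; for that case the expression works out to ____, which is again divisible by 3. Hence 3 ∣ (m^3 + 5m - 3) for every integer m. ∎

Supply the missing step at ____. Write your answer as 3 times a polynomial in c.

3(9c^3 + 9c^2 + 8c + 1)

The residues treated are {0, 2}, so the missing case is m ≡ 1 (mod 3); write m = 3c+1.
Then (3c+1)^3 + 5(3c+1) - 3 = 27c^3 + 27c^2 + 24c + 3 = 3(9c^3 + 9c^2 + 8c + 1).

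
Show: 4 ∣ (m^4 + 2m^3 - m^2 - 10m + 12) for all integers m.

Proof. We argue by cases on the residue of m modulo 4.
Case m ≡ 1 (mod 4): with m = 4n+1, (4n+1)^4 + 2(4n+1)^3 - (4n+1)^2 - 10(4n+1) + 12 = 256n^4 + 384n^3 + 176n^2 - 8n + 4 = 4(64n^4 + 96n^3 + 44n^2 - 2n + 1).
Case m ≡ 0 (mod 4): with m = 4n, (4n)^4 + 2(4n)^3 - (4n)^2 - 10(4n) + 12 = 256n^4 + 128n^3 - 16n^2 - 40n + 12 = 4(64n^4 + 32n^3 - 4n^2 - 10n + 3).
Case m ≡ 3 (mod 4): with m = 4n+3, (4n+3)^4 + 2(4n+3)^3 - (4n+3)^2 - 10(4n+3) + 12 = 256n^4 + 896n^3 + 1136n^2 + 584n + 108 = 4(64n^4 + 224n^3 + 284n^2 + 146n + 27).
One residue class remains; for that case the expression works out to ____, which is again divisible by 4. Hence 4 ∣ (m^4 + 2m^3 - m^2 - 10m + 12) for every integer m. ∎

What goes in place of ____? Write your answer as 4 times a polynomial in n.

The residues treated are {1, 0, 3}, so the missing case is m ≡ 2 (mod 4); write m = 4n+2.
Then (4n+2)^4 + 2(4n+2)^3 - (4n+2)^2 - 10(4n+2) + 12 = 256n^4 + 640n^3 + 560n^2 + 168n + 20 = 4(64n^4 + 160n^3 + 140n^2 + 42n + 5).

4(64n^4 + 160n^3 + 140n^2 + 42n + 5)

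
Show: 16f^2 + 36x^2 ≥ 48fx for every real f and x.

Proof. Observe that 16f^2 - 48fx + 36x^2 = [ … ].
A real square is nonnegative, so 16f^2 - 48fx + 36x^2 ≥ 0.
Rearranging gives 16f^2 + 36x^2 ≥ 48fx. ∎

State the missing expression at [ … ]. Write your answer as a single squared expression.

(4f - 6x)^2

16f^2 - 48fx + 36x^2 is a perfect-square trinomial: the outer terms are (4f)^2 and (6x)^2, and the cross term is -2·4f·6x.
So 16f^2 - 48fx + 36x^2 = (4f - 6x)^2 ≥ 0.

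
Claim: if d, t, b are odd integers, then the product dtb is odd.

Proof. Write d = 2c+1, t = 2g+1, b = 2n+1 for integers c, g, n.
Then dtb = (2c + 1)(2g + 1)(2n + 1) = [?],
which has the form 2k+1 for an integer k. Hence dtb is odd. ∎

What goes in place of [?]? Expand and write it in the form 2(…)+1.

2(4cgn + 2cg + 2cn + c + 2gn + g + n) + 1

Expanding: (2c + 1)(2g + 1)(2n + 1) = 8cgn + 4cg + 4cn + 2c + 4gn + 2g + 2n + 1.
Every term except the constant is even, so this is 2(4cgn + 2cg + 2cn + c + 2gn + g + n) + 1,
and 4cgn + 2cg + 2cn + c + 2gn + g + n ∈ ℤ gives the required form.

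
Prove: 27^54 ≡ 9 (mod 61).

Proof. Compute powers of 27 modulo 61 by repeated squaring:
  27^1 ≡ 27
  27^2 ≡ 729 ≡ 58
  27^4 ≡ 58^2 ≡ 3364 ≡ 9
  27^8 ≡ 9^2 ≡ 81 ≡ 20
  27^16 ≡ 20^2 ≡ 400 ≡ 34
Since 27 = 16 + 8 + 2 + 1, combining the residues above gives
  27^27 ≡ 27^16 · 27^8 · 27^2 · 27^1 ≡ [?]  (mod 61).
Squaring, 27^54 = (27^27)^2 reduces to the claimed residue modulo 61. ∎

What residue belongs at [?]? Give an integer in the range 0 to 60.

Multiply the listed residues: 34 · 20 · 58 · 27 = 680 → 39440 → 1064880.
Reducing modulo 61: 1064880 = 17457·61 + 3, so 27^27 ≡ 3.

3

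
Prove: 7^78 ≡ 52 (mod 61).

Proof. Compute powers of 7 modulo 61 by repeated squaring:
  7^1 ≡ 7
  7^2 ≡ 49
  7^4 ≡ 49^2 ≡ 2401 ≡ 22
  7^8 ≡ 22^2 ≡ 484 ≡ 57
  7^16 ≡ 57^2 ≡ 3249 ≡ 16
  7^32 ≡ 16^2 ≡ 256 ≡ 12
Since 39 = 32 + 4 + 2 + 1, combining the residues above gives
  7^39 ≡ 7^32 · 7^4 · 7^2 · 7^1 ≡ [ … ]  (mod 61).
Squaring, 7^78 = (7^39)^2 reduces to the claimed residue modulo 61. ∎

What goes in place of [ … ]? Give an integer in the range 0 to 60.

28

7^32 · 7^4 · 7^2 · 7^1 ≡ 12 · 22 · 49 · 7 = 90552.
90552 mod 61 = 28, so 7^39 ≡ 28 (mod 61).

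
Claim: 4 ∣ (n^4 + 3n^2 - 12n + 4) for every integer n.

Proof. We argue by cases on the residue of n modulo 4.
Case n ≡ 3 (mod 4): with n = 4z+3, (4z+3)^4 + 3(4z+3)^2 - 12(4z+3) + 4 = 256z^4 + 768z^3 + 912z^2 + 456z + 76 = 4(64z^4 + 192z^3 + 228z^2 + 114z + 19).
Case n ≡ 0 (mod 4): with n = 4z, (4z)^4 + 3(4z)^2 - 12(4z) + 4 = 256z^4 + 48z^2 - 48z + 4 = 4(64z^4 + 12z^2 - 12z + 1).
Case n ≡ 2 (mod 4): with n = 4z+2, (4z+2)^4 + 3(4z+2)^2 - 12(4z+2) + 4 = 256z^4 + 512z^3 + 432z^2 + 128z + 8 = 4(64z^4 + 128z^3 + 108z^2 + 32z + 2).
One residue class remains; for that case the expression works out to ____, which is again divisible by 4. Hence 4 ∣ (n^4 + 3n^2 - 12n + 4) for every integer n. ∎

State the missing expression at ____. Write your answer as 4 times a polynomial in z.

Only n ≡ 1 (mod 4) is unaccounted for. Put n = 4z+1:
(4z+1)^4 + 3(4z+1)^2 - 12(4z+1) + 4 expands to 256z^4 + 256z^3 + 144z^2 - 8z - 4,
and factoring out 4 leaves 4(64z^4 + 64z^3 + 36z^2 - 2z - 1).

4(64z^4 + 64z^3 + 36z^2 - 2z - 1)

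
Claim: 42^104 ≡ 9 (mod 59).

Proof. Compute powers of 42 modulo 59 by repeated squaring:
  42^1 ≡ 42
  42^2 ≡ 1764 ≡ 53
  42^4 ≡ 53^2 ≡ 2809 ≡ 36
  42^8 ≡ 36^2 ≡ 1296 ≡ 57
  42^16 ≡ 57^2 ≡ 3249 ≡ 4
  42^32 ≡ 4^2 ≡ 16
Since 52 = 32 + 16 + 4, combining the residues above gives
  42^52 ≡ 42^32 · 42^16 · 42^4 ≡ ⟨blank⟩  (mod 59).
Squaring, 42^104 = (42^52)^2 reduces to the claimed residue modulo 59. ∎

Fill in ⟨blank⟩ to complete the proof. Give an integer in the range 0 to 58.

Multiply the listed residues: 16 · 4 · 36 = 64 → 2304.
Reducing modulo 59: 2304 = 39·59 + 3, so 42^52 ≡ 3.

3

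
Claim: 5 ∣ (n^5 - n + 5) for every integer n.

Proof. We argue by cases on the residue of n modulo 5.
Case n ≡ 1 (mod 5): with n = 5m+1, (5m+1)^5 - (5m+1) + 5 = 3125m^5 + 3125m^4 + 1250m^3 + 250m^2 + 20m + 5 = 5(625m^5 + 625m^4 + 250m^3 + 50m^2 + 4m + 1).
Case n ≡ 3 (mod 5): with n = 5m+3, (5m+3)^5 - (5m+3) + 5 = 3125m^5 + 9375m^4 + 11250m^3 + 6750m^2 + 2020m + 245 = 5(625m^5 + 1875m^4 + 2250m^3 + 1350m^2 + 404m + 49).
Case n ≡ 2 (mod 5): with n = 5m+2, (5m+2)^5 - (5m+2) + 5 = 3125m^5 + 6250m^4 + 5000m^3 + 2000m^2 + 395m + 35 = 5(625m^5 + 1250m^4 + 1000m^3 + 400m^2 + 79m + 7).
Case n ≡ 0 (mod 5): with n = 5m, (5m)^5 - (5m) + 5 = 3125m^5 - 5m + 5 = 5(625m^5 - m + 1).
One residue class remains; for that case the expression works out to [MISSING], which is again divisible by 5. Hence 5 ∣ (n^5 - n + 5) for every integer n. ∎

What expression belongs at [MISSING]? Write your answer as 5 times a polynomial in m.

5(625m^5 + 2500m^4 + 4000m^3 + 3200m^2 + 1279m + 205)

Only n ≡ 4 (mod 5) is unaccounted for. Put n = 5m+4:
(5m+4)^5 - (5m+4) + 5 expands to 3125m^5 + 12500m^4 + 20000m^3 + 16000m^2 + 6395m + 1025,
and factoring out 5 leaves 5(625m^5 + 2500m^4 + 4000m^3 + 3200m^2 + 1279m + 205).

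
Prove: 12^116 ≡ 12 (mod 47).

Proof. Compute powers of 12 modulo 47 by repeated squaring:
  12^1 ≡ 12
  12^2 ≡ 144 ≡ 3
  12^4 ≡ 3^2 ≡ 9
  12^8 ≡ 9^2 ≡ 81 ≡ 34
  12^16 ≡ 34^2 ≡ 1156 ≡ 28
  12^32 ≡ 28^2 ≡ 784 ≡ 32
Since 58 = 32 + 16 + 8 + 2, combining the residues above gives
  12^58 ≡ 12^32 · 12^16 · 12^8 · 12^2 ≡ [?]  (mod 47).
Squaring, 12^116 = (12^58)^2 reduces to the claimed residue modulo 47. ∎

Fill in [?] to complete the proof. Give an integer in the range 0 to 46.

12^32 · 12^16 · 12^8 · 12^2 ≡ 32 · 28 · 34 · 3 = 91392.
91392 mod 47 = 24, so 12^58 ≡ 24 (mod 47).

24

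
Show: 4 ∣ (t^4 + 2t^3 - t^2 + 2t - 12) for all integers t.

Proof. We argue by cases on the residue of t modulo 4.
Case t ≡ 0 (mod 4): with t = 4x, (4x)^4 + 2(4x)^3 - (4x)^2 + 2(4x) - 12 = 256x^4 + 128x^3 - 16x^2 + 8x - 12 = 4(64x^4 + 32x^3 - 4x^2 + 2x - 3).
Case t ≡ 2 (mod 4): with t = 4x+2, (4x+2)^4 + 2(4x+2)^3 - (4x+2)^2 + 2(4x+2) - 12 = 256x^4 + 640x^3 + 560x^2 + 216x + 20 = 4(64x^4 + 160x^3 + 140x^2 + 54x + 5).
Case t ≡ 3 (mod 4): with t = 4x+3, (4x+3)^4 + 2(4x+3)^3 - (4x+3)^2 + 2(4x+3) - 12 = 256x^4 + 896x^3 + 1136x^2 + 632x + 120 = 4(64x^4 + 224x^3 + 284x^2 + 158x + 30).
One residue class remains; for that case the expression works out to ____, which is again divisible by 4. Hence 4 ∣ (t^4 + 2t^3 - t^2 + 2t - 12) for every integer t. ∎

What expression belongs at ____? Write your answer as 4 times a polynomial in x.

4(64x^4 + 96x^3 + 44x^2 + 10x - 2)

Only t ≡ 1 (mod 4) is unaccounted for. Put t = 4x+1:
(4x+1)^4 + 2(4x+1)^3 - (4x+1)^2 + 2(4x+1) - 12 expands to 256x^4 + 384x^3 + 176x^2 + 40x - 8,
and factoring out 4 leaves 4(64x^4 + 96x^3 + 44x^2 + 10x - 2).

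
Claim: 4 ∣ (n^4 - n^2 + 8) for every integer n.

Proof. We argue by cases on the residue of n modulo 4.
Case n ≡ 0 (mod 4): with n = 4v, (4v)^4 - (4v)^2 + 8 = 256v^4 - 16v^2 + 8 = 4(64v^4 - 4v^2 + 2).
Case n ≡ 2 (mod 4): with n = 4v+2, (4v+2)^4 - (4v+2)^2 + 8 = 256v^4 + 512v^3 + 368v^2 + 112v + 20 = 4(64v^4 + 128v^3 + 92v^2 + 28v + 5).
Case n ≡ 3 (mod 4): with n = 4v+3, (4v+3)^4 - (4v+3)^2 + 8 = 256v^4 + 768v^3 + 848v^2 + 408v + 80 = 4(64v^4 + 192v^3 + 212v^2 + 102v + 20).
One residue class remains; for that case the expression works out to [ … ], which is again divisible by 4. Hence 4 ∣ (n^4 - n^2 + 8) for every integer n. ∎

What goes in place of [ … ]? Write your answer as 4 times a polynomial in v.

4(64v^4 + 64v^3 + 20v^2 + 2v + 2)

The residues treated are {0, 2, 3}, so the missing case is n ≡ 1 (mod 4); write n = 4v+1.
Then (4v+1)^4 - (4v+1)^2 + 8 = 256v^4 + 256v^3 + 80v^2 + 8v + 8 = 4(64v^4 + 64v^3 + 20v^2 + 2v + 2).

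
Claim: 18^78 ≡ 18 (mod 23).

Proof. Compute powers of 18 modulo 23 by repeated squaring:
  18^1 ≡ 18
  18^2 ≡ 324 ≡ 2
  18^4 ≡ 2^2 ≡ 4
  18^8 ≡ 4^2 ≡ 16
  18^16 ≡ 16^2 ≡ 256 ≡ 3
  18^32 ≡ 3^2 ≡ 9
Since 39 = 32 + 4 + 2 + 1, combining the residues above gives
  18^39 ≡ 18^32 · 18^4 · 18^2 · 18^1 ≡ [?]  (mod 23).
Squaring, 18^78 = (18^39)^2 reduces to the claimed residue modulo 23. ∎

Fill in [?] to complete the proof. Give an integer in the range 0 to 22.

18^32 · 18^4 · 18^2 · 18^1 ≡ 9 · 4 · 2 · 18 = 1296.
1296 mod 23 = 8, so 18^39 ≡ 8 (mod 23).

8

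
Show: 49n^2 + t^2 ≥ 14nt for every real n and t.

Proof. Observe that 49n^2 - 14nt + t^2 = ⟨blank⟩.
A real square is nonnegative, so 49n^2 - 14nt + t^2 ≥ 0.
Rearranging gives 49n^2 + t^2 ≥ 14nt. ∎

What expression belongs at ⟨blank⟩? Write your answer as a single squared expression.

49n^2 - 14nt + t^2 is a perfect-square trinomial: the outer terms are (7n)^2 and (t)^2, and the cross term is -2·7n·t.
So 49n^2 - 14nt + t^2 = (7n - t)^2 ≥ 0.

(7n - t)^2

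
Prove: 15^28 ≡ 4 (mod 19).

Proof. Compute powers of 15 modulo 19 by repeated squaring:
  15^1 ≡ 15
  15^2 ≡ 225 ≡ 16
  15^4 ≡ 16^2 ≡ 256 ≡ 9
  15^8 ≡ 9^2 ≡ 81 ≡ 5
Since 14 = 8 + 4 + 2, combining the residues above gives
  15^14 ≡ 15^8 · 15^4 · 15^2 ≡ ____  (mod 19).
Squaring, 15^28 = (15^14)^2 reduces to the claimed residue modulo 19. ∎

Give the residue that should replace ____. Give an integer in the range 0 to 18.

Multiply the listed residues: 5 · 9 · 16 = 45 → 720.
Reducing modulo 19: 720 = 37·19 + 17, so 15^14 ≡ 17.

17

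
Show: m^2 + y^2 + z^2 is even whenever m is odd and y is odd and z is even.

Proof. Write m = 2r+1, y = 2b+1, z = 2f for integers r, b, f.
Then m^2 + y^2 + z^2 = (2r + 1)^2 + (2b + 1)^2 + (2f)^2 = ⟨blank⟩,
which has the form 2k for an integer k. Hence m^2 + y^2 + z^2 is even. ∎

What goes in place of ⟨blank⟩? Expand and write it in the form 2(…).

2(2b^2 + 2b + 2f^2 + 2r^2 + 2r + 1)

Expanding: (2r + 1)^2 + (2b + 1)^2 + (2f)^2 = 4b^2 + 4b + 4f^2 + 4r^2 + 4r + 2.
Every term is even; pulling out the factor of 2 gives 2(2b^2 + 2b + 2f^2 + 2r^2 + 2r + 1).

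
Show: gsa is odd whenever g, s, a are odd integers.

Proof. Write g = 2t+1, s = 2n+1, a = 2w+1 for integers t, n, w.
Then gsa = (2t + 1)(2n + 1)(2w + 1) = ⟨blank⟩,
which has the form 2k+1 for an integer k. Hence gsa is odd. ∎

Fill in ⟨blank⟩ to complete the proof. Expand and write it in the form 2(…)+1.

(2t + 1)(2n + 1)(2w + 1) = 8ntw + 4nt + 4nw + 2n + 4tw + 2t + 2w + 1
= 2(4ntw + 2nt + 2nw + n + 2tw + t + w) + 1.
Since 4ntw + 2nt + 2nw + n + 2tw + t + w is an integer, the product is of the form 2k+1 for an integer k.

2(4ntw + 2nt + 2nw + n + 2tw + t + w) + 1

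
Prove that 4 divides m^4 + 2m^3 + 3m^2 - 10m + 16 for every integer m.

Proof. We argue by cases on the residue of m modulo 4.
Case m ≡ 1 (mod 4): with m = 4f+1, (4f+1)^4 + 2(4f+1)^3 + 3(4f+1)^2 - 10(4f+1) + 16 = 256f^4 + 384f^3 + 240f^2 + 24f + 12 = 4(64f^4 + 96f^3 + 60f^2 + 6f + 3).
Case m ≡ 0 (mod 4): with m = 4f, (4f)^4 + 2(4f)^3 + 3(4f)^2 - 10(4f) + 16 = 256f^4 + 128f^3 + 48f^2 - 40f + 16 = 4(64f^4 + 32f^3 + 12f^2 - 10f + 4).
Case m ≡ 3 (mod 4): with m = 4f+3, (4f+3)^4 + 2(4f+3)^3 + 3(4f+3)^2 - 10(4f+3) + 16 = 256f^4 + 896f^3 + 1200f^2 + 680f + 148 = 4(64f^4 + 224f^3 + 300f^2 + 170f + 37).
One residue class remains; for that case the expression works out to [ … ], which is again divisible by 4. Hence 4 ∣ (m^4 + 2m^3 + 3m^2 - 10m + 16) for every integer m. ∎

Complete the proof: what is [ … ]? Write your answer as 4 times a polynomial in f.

4(64f^4 + 160f^3 + 156f^2 + 58f + 10)

Only m ≡ 2 (mod 4) is unaccounted for. Put m = 4f+2:
(4f+2)^4 + 2(4f+2)^3 + 3(4f+2)^2 - 10(4f+2) + 16 expands to 256f^4 + 640f^3 + 624f^2 + 232f + 40,
and factoring out 4 leaves 4(64f^4 + 160f^3 + 156f^2 + 58f + 10).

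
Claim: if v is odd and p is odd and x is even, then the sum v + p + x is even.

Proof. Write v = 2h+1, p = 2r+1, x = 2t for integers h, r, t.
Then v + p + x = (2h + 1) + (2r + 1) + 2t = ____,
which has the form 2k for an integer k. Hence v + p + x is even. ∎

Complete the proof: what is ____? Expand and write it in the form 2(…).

Expanding: (2h + 1) + (2r + 1) + 2t = 2h + 2r + 2t + 2.
Every term is even; pulling out the factor of 2 gives 2(h + r + t + 1).

2(h + r + t + 1)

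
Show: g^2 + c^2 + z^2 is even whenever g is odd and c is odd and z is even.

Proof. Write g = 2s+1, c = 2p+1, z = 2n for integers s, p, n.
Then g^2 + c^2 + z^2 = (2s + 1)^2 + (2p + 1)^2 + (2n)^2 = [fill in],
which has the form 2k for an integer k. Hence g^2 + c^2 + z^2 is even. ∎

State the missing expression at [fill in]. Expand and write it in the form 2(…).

(2s + 1)^2 + (2p + 1)^2 + (2n)^2 = 4n^2 + 4p^2 + 4p + 4s^2 + 4s + 2
= 2(2n^2 + 2p^2 + 2p + 2s^2 + 2s + 1).
Since 2n^2 + 2p^2 + 2p + 2s^2 + 2s + 1 is an integer, the sum of squares is of the form 2k for an integer k.

2(2n^2 + 2p^2 + 2p + 2s^2 + 2s + 1)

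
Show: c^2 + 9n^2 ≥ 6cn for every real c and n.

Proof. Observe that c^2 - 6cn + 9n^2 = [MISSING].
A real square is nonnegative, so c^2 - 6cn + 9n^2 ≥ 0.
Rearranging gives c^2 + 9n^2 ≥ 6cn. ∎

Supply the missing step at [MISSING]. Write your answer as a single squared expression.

The leading and trailing coefficients are 1^2 and 3^2, and 6 = 2·1·3, so the trinomial is (c - 3n)^2.
Hence c^2 - 6cn + 9n^2 ≥ 0.

(c - 3n)^2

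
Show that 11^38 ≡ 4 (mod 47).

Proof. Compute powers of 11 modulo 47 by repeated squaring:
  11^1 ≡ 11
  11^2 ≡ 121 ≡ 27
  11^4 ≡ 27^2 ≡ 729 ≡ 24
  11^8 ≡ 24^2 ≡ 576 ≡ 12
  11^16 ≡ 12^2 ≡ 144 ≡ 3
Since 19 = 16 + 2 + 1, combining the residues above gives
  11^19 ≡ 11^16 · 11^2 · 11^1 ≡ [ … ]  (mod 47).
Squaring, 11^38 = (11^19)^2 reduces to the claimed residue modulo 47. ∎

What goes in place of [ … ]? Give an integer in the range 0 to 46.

11^16 · 11^2 · 11^1 ≡ 3 · 27 · 11 = 891.
891 mod 47 = 45, so 11^19 ≡ 45 (mod 47).

45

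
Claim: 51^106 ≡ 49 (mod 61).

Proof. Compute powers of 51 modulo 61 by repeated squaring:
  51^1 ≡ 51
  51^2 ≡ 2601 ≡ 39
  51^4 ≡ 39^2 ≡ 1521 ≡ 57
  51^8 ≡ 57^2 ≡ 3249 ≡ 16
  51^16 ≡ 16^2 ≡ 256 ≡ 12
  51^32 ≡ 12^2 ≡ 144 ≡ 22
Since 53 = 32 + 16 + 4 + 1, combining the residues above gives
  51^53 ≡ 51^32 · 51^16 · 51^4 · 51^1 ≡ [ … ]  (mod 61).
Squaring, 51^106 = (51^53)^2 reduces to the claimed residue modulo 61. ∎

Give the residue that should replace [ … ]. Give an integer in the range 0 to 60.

Multiply the listed residues: 22 · 12 · 57 · 51 = 264 → 15048 → 767448.
Reducing modulo 61: 767448 = 12581·61 + 7, so 51^53 ≡ 7.

7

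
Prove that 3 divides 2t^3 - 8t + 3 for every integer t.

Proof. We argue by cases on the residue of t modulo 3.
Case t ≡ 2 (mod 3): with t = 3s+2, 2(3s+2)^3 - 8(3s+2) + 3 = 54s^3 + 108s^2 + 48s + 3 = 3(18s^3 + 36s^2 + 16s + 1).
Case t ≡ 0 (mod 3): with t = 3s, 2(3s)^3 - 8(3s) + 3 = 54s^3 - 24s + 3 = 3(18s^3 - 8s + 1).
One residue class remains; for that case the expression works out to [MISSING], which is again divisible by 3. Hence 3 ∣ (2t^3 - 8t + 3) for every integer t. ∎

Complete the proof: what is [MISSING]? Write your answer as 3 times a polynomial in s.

3(18s^3 + 18s^2 - 2s - 1)

The residues treated are {2, 0}, so the missing case is t ≡ 1 (mod 3); write t = 3s+1.
Then 2(3s+1)^3 - 8(3s+1) + 3 = 54s^3 + 54s^2 - 6s - 3 = 3(18s^3 + 18s^2 - 2s - 1).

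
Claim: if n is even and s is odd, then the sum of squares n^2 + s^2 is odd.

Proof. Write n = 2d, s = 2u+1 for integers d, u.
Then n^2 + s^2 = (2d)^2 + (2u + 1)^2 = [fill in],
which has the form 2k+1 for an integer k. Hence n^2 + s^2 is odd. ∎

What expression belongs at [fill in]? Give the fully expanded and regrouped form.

2(2d^2 + 2u^2 + 2u) + 1

Expanding: (2d)^2 + (2u + 1)^2 = 4d^2 + 4u^2 + 4u + 1.
Every term except the constant is even, so this is 2(2d^2 + 2u^2 + 2u) + 1,
and 2d^2 + 2u^2 + 2u ∈ ℤ gives the required form.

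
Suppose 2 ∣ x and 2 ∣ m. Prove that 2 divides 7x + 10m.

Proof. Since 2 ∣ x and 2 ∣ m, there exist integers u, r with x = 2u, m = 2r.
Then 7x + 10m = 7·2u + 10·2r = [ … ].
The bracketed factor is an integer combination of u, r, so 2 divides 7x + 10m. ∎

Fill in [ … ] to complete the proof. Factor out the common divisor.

2(10r + 7u)

Pull the common 2 out of every term: 7·2u + 10·2r = 2(10r + 7u).
10r + 7u is an integer, which exhibits the divisibility.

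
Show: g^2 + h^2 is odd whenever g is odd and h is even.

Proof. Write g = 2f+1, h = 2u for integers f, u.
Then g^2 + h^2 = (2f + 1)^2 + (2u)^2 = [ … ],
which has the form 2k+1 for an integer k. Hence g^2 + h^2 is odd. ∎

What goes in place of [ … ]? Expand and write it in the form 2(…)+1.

2(2f^2 + 2f + 2u^2) + 1

Expanding: (2f + 1)^2 + (2u)^2 = 4f^2 + 4f + 4u^2 + 1.
Every term except the constant is even, so this is 2(2f^2 + 2f + 2u^2) + 1,
and 2f^2 + 2f + 2u^2 ∈ ℤ gives the required form.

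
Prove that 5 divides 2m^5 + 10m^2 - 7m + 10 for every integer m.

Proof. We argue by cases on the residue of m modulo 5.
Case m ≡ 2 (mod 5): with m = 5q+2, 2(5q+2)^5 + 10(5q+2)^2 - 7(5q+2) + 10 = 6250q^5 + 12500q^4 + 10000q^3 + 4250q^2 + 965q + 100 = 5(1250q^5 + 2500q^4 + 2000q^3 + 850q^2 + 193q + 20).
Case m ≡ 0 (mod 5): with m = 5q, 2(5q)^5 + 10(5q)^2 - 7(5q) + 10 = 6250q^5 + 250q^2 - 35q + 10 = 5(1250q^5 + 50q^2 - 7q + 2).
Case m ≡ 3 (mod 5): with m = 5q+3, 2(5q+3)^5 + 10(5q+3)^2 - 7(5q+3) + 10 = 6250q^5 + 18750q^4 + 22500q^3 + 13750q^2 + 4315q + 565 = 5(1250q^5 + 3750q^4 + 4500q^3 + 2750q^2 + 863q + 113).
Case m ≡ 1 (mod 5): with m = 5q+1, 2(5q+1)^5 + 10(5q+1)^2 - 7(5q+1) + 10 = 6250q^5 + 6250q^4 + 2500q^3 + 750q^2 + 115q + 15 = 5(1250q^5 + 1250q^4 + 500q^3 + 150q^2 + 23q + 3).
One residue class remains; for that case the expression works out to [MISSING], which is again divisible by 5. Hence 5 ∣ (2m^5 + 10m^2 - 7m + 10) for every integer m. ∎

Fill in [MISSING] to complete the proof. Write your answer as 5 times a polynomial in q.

5(1250q^5 + 5000q^4 + 8000q^3 + 6450q^2 + 2633q + 438)

The residues treated are {2, 0, 3, 1}, so the missing case is m ≡ 4 (mod 5); write m = 5q+4.
Then 2(5q+4)^5 + 10(5q+4)^2 - 7(5q+4) + 10 = 6250q^5 + 25000q^4 + 40000q^3 + 32250q^2 + 13165q + 2190 = 5(1250q^5 + 5000q^4 + 8000q^3 + 6450q^2 + 2633q + 438).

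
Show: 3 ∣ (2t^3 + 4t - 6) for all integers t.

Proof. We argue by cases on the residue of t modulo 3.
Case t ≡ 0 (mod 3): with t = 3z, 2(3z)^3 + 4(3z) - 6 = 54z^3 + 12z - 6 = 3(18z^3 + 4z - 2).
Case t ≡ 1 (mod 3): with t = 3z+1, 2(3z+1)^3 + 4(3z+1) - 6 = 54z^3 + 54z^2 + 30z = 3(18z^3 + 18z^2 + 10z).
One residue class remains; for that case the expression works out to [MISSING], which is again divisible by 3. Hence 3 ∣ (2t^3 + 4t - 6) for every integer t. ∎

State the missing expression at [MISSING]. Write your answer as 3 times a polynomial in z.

3(18z^3 + 36z^2 + 28z + 6)

The residues treated are {0, 1}, so the missing case is t ≡ 2 (mod 3); write t = 3z+2.
Then 2(3z+2)^3 + 4(3z+2) - 6 = 54z^3 + 108z^2 + 84z + 18 = 3(18z^3 + 36z^2 + 28z + 6).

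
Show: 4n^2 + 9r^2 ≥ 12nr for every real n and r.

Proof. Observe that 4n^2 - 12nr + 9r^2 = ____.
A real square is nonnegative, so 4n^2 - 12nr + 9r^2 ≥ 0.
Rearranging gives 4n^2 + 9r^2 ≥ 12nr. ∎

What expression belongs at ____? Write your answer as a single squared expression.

(2n - 3r)^2

The leading and trailing coefficients are 2^2 and 3^2, and 12 = 2·2·3, so the trinomial is (2n - 3r)^2.
Hence 4n^2 - 12nr + 9r^2 ≥ 0.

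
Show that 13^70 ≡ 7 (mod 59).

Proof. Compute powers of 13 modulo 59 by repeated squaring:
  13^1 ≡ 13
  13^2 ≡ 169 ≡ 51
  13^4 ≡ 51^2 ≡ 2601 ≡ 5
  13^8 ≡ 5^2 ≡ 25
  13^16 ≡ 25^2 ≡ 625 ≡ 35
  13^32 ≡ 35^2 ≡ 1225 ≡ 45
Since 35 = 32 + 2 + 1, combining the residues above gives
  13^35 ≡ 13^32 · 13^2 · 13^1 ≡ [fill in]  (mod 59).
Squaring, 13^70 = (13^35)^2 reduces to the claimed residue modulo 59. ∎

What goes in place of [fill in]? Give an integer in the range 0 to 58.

13^32 · 13^2 · 13^1 ≡ 45 · 51 · 13 = 29835.
29835 mod 59 = 40, so 13^35 ≡ 40 (mod 59).

40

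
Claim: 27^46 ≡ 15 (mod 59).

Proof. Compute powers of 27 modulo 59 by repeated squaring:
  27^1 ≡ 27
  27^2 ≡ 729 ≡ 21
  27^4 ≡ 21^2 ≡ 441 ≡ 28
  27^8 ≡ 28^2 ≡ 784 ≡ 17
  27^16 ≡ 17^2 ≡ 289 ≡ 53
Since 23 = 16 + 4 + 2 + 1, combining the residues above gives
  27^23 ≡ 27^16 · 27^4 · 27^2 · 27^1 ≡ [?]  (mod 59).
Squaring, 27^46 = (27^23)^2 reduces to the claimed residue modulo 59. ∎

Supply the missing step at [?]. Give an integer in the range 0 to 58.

27^16 · 27^4 · 27^2 · 27^1 ≡ 53 · 28 · 21 · 27 = 841428.
841428 mod 59 = 29, so 27^23 ≡ 29 (mod 59).

29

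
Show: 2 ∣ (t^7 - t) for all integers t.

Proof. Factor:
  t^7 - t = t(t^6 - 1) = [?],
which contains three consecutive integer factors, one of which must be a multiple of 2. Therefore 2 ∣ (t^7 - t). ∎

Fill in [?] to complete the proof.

t^6 - 1 = (t^2 - 1)(t^4 + t^2 + 1), and t^2 - 1 = (t-1)(t+1).
So t(t^6 - 1) = (t - 1)t(t + 1)(t^4 + t^2 + 1).

(t - 1)t(t + 1)(t^4 + t^2 + 1)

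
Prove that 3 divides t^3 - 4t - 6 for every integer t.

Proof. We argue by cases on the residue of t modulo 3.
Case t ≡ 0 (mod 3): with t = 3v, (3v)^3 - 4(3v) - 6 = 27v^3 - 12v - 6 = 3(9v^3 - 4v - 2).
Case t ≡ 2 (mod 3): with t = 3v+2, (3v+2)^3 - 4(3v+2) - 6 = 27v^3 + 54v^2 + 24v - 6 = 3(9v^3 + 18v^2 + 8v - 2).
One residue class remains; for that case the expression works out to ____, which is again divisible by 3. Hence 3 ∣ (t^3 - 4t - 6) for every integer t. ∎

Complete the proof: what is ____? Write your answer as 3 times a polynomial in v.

Only t ≡ 1 (mod 3) is unaccounted for. Put t = 3v+1:
(3v+1)^3 - 4(3v+1) - 6 expands to 27v^3 + 27v^2 - 3v - 9,
and factoring out 3 leaves 3(9v^3 + 9v^2 - v - 3).

3(9v^3 + 9v^2 - v - 3)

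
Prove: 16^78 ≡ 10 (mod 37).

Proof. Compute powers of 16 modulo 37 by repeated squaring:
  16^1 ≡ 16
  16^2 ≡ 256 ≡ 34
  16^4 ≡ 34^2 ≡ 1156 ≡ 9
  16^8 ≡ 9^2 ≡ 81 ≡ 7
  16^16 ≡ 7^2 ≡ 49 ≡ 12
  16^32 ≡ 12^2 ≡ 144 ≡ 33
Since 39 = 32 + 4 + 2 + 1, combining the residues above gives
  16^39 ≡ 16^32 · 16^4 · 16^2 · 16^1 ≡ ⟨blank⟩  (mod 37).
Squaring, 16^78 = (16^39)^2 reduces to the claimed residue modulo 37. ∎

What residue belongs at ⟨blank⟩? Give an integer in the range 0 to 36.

26

16^32 · 16^4 · 16^2 · 16^1 ≡ 33 · 9 · 34 · 16 = 161568.
161568 mod 37 = 26, so 16^39 ≡ 26 (mod 37).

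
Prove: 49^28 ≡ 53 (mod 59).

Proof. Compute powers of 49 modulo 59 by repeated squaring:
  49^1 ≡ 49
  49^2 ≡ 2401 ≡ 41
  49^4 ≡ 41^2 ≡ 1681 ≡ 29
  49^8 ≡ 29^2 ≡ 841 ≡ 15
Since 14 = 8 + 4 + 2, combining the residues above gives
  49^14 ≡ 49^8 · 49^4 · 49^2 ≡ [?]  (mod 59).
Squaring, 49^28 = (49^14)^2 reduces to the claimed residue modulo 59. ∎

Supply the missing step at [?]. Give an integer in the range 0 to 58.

49^8 · 49^4 · 49^2 ≡ 15 · 29 · 41 = 17835.
17835 mod 59 = 17, so 49^14 ≡ 17 (mod 59).

17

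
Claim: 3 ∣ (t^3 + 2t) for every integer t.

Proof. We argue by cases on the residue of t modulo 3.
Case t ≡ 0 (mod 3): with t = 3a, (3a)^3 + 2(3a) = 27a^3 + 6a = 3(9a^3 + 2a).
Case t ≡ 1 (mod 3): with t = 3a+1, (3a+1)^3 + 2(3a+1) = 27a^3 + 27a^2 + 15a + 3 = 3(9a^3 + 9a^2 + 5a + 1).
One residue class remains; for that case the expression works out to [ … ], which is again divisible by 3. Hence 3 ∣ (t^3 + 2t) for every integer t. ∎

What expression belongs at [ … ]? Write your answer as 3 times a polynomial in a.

3(9a^3 + 18a^2 + 14a + 4)

Only t ≡ 2 (mod 3) is unaccounted for. Put t = 3a+2:
(3a+2)^3 + 2(3a+2) expands to 27a^3 + 54a^2 + 42a + 12,
and factoring out 3 leaves 3(9a^3 + 18a^2 + 14a + 4).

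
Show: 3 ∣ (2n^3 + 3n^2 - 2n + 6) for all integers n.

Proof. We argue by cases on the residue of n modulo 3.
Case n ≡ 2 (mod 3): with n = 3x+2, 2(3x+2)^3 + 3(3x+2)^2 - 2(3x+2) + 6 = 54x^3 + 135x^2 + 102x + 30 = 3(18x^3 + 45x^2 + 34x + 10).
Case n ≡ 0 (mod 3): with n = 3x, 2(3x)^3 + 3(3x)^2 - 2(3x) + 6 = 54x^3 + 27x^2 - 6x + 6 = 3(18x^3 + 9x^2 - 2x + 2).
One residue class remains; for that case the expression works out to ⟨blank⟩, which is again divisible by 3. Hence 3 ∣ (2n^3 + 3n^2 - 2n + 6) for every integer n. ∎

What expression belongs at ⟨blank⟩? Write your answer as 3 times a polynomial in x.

The residues treated are {2, 0}, so the missing case is n ≡ 1 (mod 3); write n = 3x+1.
Then 2(3x+1)^3 + 3(3x+1)^2 - 2(3x+1) + 6 = 54x^3 + 81x^2 + 30x + 9 = 3(18x^3 + 27x^2 + 10x + 3).

3(18x^3 + 27x^2 + 10x + 3)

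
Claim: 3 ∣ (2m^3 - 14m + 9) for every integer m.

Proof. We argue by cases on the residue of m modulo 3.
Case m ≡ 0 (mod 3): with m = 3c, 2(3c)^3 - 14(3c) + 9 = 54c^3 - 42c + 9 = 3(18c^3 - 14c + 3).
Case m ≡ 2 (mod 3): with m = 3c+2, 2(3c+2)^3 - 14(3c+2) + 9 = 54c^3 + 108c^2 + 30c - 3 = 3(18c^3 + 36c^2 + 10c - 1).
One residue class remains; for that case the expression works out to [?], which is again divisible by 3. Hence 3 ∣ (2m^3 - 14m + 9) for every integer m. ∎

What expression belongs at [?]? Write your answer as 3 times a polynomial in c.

Only m ≡ 1 (mod 3) is unaccounted for. Put m = 3c+1:
2(3c+1)^3 - 14(3c+1) + 9 expands to 54c^3 + 54c^2 - 24c - 3,
and factoring out 3 leaves 3(18c^3 + 18c^2 - 8c - 1).

3(18c^3 + 18c^2 - 8c - 1)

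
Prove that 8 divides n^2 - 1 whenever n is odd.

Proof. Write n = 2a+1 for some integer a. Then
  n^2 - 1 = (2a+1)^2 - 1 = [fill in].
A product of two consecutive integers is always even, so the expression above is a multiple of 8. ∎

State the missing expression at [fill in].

(2a+1)^2 - 1 = 4a^2 + 4a + 1 - 1 = 4a^2 + 4a = 4a(a+1).
Since a and a+1 are consecutive, a(a+1) is even, and 4·(even) is a multiple of 8.

4a(a + 1)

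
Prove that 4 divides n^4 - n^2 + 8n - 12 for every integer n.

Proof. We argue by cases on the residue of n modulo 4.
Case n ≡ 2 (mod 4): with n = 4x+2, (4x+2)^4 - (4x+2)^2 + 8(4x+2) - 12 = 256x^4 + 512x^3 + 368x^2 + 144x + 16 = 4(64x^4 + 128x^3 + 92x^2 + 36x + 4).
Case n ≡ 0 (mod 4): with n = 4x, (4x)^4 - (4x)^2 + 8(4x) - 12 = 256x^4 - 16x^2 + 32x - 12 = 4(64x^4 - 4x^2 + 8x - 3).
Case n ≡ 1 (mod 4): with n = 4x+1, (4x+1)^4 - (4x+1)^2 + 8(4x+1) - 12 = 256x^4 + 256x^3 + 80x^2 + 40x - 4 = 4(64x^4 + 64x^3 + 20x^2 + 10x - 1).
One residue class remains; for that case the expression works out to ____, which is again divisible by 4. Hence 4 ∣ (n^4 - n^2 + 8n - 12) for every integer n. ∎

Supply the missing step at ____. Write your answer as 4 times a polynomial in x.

4(64x^4 + 192x^3 + 212x^2 + 110x + 21)

The residues treated are {2, 0, 1}, so the missing case is n ≡ 3 (mod 4); write n = 4x+3.
Then (4x+3)^4 - (4x+3)^2 + 8(4x+3) - 12 = 256x^4 + 768x^3 + 848x^2 + 440x + 84 = 4(64x^4 + 192x^3 + 212x^2 + 110x + 21).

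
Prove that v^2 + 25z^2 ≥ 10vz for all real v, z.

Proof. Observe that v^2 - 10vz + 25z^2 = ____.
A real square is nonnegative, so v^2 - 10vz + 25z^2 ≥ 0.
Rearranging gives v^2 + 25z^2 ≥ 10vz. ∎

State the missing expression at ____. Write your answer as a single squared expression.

(v - 5z)^2

The leading and trailing coefficients are 1^2 and 5^2, and 10 = 2·1·5, so the trinomial is (v - 5z)^2.
Hence v^2 - 10vz + 25z^2 ≥ 0.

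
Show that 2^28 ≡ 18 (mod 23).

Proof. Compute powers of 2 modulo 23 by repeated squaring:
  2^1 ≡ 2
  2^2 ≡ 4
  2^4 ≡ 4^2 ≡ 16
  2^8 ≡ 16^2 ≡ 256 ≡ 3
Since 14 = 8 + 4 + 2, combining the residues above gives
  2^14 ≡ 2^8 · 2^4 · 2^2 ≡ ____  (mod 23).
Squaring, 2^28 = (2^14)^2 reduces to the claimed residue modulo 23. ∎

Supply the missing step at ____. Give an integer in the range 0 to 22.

8

2^8 · 2^4 · 2^2 ≡ 3 · 16 · 4 = 192.
192 mod 23 = 8, so 2^14 ≡ 8 (mod 23).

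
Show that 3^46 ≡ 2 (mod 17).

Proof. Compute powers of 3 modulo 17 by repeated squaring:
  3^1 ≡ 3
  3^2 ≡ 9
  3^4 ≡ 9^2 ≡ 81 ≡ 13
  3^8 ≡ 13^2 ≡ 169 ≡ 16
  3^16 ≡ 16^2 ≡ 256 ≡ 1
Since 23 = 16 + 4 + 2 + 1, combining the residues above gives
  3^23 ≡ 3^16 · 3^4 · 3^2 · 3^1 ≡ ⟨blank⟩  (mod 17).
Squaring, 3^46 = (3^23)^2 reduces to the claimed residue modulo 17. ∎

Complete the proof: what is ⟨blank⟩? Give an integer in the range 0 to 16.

11

Multiply the listed residues: 1 · 13 · 9 · 3 = 13 → 117 → 351.
Reducing modulo 17: 351 = 20·17 + 11, so 3^23 ≡ 11.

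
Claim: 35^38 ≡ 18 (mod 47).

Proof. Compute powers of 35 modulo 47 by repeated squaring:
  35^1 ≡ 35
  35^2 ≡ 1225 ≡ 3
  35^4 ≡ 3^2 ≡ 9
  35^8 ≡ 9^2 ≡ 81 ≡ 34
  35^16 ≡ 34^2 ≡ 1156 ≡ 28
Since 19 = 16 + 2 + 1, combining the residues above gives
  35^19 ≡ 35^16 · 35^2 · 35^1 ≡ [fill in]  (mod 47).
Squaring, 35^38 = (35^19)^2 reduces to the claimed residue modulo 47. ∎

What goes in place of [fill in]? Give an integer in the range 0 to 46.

Multiply the listed residues: 28 · 3 · 35 = 84 → 2940.
Reducing modulo 47: 2940 = 62·47 + 26, so 35^19 ≡ 26.

26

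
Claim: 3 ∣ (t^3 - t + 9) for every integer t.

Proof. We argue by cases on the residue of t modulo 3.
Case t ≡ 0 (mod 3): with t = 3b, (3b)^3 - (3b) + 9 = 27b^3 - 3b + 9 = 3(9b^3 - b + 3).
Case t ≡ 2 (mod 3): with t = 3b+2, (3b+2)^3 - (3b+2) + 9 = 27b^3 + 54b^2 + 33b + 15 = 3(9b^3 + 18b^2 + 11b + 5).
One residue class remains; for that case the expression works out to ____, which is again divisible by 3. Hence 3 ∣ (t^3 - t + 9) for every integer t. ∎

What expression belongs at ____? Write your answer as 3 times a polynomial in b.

3(9b^3 + 9b^2 + 2b + 3)

The residues treated are {0, 2}, so the missing case is t ≡ 1 (mod 3); write t = 3b+1.
Then (3b+1)^3 - (3b+1) + 9 = 27b^3 + 27b^2 + 6b + 9 = 3(9b^3 + 9b^2 + 2b + 3).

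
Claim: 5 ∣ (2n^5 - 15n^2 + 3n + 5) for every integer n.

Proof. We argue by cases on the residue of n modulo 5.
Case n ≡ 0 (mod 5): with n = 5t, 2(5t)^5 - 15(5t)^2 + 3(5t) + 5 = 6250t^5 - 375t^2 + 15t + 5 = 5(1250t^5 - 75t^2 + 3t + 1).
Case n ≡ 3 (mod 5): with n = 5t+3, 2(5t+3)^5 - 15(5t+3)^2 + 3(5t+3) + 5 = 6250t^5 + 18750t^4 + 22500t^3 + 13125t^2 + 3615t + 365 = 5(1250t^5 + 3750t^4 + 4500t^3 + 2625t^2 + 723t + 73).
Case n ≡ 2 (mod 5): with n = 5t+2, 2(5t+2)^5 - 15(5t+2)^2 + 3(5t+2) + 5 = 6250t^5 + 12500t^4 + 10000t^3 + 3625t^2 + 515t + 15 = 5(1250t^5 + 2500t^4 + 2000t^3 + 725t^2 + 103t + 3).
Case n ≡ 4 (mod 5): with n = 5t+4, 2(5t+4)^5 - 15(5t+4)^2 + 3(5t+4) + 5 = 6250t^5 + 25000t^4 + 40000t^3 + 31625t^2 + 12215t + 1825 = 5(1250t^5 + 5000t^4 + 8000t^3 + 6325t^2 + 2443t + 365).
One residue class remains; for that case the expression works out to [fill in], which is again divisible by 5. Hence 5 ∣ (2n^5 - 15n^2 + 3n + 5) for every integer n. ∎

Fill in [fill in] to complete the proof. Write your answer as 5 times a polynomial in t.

5(1250t^5 + 1250t^4 + 500t^3 + 25t^2 - 17t - 1)

The residues treated are {0, 3, 2, 4}, so the missing case is n ≡ 1 (mod 5); write n = 5t+1.
Then 2(5t+1)^5 - 15(5t+1)^2 + 3(5t+1) + 5 = 6250t^5 + 6250t^4 + 2500t^3 + 125t^2 - 85t - 5 = 5(1250t^5 + 1250t^4 + 500t^3 + 25t^2 - 17t - 1).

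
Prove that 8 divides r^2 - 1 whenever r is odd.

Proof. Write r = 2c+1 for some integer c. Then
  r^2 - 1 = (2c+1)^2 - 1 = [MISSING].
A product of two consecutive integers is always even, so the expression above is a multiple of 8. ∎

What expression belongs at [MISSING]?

(2c+1)^2 - 1 = 4c^2 + 4c + 1 - 1 = 4c^2 + 4c = 4c(c+1).
Since c and c+1 are consecutive, c(c+1) is even, and 4·(even) is a multiple of 8.

4c(c + 1)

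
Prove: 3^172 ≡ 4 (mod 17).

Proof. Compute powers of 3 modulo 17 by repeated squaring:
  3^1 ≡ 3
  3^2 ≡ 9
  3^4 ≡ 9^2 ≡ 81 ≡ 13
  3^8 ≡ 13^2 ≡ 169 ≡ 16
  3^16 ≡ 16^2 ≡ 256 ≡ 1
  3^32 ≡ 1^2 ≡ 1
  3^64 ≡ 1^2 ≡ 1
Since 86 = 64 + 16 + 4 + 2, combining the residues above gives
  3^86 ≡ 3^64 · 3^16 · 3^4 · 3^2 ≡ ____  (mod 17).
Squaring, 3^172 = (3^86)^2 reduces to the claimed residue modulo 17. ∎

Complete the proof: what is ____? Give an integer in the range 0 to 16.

Multiply the listed residues: 1 · 1 · 13 · 9 = 1 → 13 → 117.
Reducing modulo 17: 117 = 6·17 + 15, so 3^86 ≡ 15.

15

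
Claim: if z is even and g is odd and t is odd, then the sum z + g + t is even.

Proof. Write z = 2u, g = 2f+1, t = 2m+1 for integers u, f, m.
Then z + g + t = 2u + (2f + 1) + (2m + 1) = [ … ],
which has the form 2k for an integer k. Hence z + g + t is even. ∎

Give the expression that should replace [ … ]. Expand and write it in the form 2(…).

2u + (2f + 1) + (2m + 1) = 2f + 2m + 2u + 2
= 2(f + m + u + 1).
Since f + m + u + 1 is an integer, the sum is of the form 2k for an integer k.

2(f + m + u + 1)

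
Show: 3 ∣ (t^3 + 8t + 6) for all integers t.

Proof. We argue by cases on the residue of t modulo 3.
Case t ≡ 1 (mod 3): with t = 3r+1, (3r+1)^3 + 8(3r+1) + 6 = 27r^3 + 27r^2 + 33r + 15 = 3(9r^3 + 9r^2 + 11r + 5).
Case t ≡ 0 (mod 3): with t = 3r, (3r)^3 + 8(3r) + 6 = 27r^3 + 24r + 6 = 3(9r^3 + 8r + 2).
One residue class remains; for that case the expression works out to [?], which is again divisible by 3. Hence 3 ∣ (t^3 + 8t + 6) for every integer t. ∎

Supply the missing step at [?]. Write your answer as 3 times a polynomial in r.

3(9r^3 + 18r^2 + 20r + 10)

The residues treated are {1, 0}, so the missing case is t ≡ 2 (mod 3); write t = 3r+2.
Then (3r+2)^3 + 8(3r+2) + 6 = 27r^3 + 54r^2 + 60r + 30 = 3(9r^3 + 18r^2 + 20r + 10).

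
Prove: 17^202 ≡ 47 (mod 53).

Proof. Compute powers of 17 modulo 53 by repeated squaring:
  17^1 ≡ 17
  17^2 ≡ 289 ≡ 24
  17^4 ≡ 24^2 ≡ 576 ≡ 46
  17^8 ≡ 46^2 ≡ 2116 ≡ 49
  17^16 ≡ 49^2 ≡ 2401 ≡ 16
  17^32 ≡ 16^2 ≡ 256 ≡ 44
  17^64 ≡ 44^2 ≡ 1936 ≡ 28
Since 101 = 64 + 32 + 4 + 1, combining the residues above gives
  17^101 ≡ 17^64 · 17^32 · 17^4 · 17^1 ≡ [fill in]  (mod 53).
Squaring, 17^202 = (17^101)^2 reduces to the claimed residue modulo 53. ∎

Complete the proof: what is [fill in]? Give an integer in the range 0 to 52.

Multiply the listed residues: 28 · 44 · 46 · 17 = 1232 → 56672 → 963424.
Reducing modulo 53: 963424 = 18177·53 + 43, so 17^101 ≡ 43.

43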